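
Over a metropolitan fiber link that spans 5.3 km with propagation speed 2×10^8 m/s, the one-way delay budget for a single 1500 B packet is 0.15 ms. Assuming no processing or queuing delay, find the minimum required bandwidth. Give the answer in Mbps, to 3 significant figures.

97.2 Mbps

L = 12000 bits.
Propagation delay = 5300 / 200000000 = 0.0265 ms.
Transmission budget = 0.15 − 0.0265 = 0.1235 ms.
R ≥ L / t_tx = 12000 bits / 0.0001235 s = 97.2 Mbps.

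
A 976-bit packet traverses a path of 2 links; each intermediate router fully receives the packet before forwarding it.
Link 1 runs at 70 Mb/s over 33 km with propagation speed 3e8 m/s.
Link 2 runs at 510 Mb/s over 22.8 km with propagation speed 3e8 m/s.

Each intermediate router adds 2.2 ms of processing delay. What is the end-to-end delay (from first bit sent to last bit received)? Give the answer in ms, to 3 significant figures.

2.40 ms

Transmission delays (L/R per hop): 0.0139429, 0.00191373 ms; sum = 0.0158566 ms.
Propagation delays (d/s per hop): 0.11, 0.076 ms; sum = 0.186 ms.
Processing at 1 router(s): 1 × 2.2 ms = 2.2 ms.
End-to-end = 2.40 ms.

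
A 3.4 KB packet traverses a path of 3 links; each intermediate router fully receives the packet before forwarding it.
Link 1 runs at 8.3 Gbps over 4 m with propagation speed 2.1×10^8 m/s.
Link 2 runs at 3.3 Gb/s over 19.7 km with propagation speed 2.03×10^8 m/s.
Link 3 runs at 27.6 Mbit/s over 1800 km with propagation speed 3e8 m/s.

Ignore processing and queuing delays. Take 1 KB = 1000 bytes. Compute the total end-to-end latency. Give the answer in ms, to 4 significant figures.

7.094 ms

L = 27200 bits.
Transmission delays (L/R per hop): 0.00327711, 0.00824242, 0.985507 ms; sum = 0.997027 ms.
Propagation delays (d/s per hop): 1.90476e-05, 0.0970443, 6 ms; sum = 6.09706 ms.
End-to-end = 7.094 ms.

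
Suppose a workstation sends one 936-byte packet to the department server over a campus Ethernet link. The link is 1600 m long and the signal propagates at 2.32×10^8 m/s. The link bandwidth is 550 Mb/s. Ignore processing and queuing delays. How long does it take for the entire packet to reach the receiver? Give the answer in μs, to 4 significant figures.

20.51 μs

L = 936 × 8 = 7488 bits.
Transmission delay = L/R = 7488 / 550000000 = 13.6145 μs.
Propagation delay = d/s = 1600 m / 2.32e+08 m/s = 6.89655 μs.
Total = 20.51 μs.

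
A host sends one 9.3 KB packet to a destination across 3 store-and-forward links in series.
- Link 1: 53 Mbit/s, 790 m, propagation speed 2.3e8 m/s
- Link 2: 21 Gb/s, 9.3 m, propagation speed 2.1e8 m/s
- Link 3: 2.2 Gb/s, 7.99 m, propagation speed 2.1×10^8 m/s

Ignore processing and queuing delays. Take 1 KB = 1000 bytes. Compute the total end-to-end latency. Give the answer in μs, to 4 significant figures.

1445 μs

L = 74400 bits.
Transmission delays (L/R per hop): 1403.77, 3.54286, 33.8182 μs; sum = 1441.13 μs.
Propagation delays (d/s per hop): 3.43478, 0.0442857, 0.0380476 μs; sum = 3.51712 μs.
End-to-end = 1445 μs.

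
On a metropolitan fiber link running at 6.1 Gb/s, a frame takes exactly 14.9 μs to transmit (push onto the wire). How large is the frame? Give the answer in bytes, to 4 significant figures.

L = R × t_tx = 6100000000 b/s × 1.49e-05 s = 90890 bits.
In bytes: 90890 / 8 = 11360 bytes.

11360 bytes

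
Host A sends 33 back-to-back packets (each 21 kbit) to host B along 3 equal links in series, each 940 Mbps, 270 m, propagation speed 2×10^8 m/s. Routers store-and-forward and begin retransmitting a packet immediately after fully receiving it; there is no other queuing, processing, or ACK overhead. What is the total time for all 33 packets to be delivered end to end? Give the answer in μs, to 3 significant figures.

Per-hop transmission t_tx = L/R = 21000/940000000 = 22.3404 μs.
Per-hop propagation t_prop = 270/200000000 = 1.35 μs.
Pipeline fill: first packet needs 3·t_tx to clear all hops; remaining 32 packets each add one t_tx.
Total = (3+33-1)·t_tx + 3·t_prop = 35·22.3404 + 3·1.35 = 786 μs.

786 μs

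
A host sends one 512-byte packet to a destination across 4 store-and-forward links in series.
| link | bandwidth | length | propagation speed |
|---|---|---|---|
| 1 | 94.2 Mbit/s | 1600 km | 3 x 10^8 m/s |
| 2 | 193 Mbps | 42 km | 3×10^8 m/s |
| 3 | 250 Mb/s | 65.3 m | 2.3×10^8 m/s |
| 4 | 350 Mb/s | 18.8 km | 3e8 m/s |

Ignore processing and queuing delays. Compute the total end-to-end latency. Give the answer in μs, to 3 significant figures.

5630 μs

L = 512 × 8 = 4096 bits.
Transmission delays (L/R per hop): 43.482, 21.2228, 16.384, 11.7029 μs; sum = 92.7916 μs.
Propagation delays (d/s per hop): 5333.33, 140, 0.283913, 62.6667 μs; sum = 5536.28 μs.
End-to-end = 5630 μs.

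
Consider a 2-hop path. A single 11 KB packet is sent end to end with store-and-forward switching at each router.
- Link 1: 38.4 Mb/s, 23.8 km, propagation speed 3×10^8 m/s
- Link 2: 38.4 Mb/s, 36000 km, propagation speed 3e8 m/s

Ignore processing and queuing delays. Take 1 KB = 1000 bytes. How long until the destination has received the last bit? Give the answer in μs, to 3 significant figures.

L = 88000 bits.
Transmission delay per hop = L/R = 88000/38400000 = 2291.67 μs; 2 hops → 4583.33 μs.
Propagation delays (d/s per hop): 79.3333, 120000 μs; sum = 120079 μs.
End-to-end = 125000 μs.

125000 μs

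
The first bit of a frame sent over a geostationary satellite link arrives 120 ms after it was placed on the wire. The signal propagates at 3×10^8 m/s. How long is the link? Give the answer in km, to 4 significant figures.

36000 km

d = s × t_prop = 300000000 × 0.12 = 36000 km.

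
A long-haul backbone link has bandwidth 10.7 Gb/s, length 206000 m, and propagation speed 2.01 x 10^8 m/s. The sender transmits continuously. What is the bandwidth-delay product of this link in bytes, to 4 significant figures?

1371000 bytes

Propagation delay = 206000 / 2.01e+08 = 0.00102488 s.
BDP = R × t_prop = 10700000000 × 0.00102488 = 10966200 bits.
In bytes: 10966200/8 = 1371000 bytes.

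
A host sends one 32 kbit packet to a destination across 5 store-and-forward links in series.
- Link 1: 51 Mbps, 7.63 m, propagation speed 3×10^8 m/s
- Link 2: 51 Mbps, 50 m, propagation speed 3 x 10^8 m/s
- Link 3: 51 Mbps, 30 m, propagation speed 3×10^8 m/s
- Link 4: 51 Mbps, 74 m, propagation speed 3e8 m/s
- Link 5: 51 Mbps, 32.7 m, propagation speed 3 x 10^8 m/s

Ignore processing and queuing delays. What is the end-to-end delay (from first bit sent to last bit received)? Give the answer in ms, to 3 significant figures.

L = 32000 bits.
Transmission delay per hop = L/R = 32000/51000000 = 0.627451 ms; 5 hops → 3.13725 ms.
Propagation delays (d/s per hop): 2.54333e-05, 0.000166667, 0.0001, 0.000246667, 0.000109 ms; sum = 0.000647767 ms.
End-to-end = 3.14 ms.

3.14 ms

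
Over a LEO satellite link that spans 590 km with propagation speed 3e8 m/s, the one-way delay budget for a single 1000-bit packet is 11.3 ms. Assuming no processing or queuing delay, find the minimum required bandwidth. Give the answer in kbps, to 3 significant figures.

107 kbps

Propagation delay = 590000 / 300000000 = 1.96667 ms.
Transmission budget = 11.3 − 1.96667 = 9.33333 ms.
R ≥ L / t_tx = 1000 bits / 0.00933333 s = 107 kbps.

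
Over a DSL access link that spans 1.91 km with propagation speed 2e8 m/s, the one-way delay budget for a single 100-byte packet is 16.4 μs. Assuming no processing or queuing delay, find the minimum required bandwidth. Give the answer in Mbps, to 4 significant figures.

L = 800 bits.
Propagation delay = 1910 / 200000000 = 9.55 μs.
Transmission budget = 16.4 − 9.55 = 6.85 μs.
R ≥ L / t_tx = 800 bits / 6.85e-06 s = 116.8 Mbps.

116.8 Mbps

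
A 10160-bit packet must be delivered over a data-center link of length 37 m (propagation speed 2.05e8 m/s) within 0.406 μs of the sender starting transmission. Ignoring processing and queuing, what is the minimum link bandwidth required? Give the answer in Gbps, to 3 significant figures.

45.1 Gbps

Propagation delay = 37 / 2.05e+08 = 0.180488 μs.
Transmission budget = 0.406 − 0.180488 = 0.225512 μs.
R ≥ L / t_tx = 10160 bits / 2.25512e-07 s = 45.1 Gbps.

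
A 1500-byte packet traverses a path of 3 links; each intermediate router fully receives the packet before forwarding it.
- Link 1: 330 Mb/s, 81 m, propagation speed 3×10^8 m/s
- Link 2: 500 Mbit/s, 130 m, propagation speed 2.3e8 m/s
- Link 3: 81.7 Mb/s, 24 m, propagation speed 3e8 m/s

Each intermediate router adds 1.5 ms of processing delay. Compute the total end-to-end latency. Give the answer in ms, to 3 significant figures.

3.21 ms

L = 1500 × 8 = 12000 bits.
Transmission delays (L/R per hop): 0.0363636, 0.024, 0.146879 ms; sum = 0.207242 ms.
Propagation delays (d/s per hop): 0.00027, 0.000565217, 8e-05 ms; sum = 0.000915217 ms.
Processing at 2 router(s): 2 × 1.5 ms = 3 ms.
End-to-end = 3.21 ms.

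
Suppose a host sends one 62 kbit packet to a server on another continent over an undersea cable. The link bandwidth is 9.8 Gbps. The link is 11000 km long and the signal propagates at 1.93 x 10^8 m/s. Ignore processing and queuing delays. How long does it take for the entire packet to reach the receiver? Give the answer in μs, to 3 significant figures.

57000 μs

L = 62000 bits.
Transmission delay = L/R = 62000 / 9800000000 = 6.32653 μs.
Propagation delay = d/s = 11000000 m / 193000000 m/s = 56994.8 μs.
Total = 57000 μs.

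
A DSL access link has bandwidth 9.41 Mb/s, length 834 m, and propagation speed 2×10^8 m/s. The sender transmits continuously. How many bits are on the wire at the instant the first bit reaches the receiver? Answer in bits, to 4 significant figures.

Propagation delay = 834 / 200000000 = 4.17e-06 s.
BDP = R × t_prop = 9410000 × 4.17e-06 = 39.2397 bits.

39.24 bits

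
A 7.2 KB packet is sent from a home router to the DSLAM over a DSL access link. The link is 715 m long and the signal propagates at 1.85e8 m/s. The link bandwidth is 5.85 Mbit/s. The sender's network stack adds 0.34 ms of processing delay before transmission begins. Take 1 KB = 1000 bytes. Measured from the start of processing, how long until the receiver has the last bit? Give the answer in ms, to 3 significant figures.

10.2 ms

L = 57600 bits.
Transmission delay = L/R = 57600 / 5850000 = 9.84615 ms.
Propagation delay = d/s = 715 m / 185000000 m/s = 0.00386486 ms.
Plus processing delay 0.34 ms = 0.34 ms.
Total = 10.2 ms.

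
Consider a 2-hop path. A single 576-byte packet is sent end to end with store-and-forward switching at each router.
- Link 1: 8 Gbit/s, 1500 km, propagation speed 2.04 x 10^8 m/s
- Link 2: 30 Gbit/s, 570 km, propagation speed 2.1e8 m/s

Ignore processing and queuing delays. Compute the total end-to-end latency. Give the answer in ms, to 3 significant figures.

L = 576 × 8 = 4608 bits.
Transmission delays (L/R per hop): 0.000576, 0.0001536 ms; sum = 0.0007296 ms.
Propagation delays (d/s per hop): 7.35294, 2.71429 ms; sum = 10.0672 ms.
End-to-end = 10.1 ms.

10.1 ms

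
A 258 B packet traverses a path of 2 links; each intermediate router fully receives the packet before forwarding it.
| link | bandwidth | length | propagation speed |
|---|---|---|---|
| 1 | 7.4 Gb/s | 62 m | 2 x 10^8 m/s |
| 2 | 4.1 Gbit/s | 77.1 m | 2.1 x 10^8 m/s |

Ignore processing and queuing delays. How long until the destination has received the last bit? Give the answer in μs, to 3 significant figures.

L = 258 × 8 = 2064 bits.
Transmission delays (L/R per hop): 0.278919, 0.503415 μs; sum = 0.782334 μs.
Propagation delays (d/s per hop): 0.31, 0.367143 μs; sum = 0.677143 μs.
End-to-end = 1.46 μs.

1.46 μs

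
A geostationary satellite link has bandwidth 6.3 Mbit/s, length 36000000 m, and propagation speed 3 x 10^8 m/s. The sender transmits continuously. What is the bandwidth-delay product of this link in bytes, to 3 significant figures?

94500 bytes

Propagation delay = 36000000 / 300000000 = 0.12 s.
BDP = R × t_prop = 6300000 × 0.12 = 756000 bits.
In bytes: 756000/8 = 94500 bytes.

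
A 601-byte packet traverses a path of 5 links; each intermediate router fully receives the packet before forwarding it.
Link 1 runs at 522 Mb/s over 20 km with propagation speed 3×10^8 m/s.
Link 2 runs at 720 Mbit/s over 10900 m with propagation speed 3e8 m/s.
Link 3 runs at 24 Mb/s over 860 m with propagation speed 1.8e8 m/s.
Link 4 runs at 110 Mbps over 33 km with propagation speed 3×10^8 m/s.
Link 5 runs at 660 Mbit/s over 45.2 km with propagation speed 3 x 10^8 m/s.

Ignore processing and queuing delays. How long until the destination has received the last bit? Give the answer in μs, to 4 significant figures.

L = 601 × 8 = 4808 bits.
Transmission delays (L/R per hop): 9.21073, 6.67778, 200.333, 43.7091, 7.28485 μs; sum = 267.216 μs.
Propagation delays (d/s per hop): 66.6667, 36.3333, 4.77778, 110, 150.667 μs; sum = 368.444 μs.
End-to-end = 635.7 μs.

635.7 μs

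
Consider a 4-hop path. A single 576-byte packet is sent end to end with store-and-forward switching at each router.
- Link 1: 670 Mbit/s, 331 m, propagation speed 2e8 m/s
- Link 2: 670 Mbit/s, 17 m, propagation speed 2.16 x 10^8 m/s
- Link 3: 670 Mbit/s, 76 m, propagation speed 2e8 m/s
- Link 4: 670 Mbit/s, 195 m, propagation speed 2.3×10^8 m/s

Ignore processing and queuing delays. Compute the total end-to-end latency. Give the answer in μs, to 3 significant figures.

30.5 μs

L = 576 × 8 = 4608 bits.
Transmission delay per hop = L/R = 4608/670000000 = 6.87761 μs; 4 hops → 27.5104 μs.
Propagation delays (d/s per hop): 1.655, 0.0787037, 0.38, 0.847826 μs; sum = 2.96153 μs.
End-to-end = 30.5 μs.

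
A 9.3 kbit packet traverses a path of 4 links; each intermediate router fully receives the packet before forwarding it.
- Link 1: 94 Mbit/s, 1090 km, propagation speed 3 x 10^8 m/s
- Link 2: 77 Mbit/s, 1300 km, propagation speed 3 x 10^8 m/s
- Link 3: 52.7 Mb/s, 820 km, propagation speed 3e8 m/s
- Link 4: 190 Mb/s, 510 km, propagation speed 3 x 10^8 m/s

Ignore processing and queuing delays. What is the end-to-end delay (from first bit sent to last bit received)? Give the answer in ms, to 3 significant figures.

L = 9300 bits.
Transmission delays (L/R per hop): 0.0989362, 0.120779, 0.176471, 0.0489474 ms; sum = 0.445133 ms.
Propagation delays (d/s per hop): 3.63333, 4.33333, 2.73333, 1.7 ms; sum = 12.4 ms.
End-to-end = 12.8 ms.

12.8 ms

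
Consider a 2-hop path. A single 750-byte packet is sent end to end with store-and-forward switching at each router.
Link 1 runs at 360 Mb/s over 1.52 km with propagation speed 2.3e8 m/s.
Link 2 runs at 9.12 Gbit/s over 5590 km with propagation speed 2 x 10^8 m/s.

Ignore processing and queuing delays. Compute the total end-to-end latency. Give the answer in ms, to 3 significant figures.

28.0 ms

L = 750 × 8 = 6000 bits.
Transmission delays (L/R per hop): 0.0166667, 0.000657895 ms; sum = 0.0173246 ms.
Propagation delays (d/s per hop): 0.0066087, 27.95 ms; sum = 27.9566 ms.
End-to-end = 28.0 ms.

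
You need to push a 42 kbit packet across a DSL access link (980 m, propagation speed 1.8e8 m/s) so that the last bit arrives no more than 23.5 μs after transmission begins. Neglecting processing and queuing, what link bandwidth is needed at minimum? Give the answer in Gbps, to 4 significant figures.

Propagation delay = 980 / 180000000 = 5.44444 μs.
Transmission budget = 23.5 − 5.44444 = 18.0556 μs.
R ≥ L / t_tx = 42000 bits / 1.80556e-05 s = 2.326 Gbps.

2.326 Gbps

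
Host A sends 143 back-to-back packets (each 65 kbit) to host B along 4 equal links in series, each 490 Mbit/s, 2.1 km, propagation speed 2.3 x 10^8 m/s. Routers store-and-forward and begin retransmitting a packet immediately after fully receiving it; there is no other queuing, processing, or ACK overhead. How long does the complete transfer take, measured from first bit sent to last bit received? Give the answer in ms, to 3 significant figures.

19.4 ms

Per-hop transmission t_tx = L/R = 65000/490000000 = 0.132653 ms.
Per-hop propagation t_prop = 2100/2.3e+08 = 0.00913043 ms.
Pipeline fill: first packet needs 4·t_tx to clear all hops; remaining 142 packets each add one t_tx.
Total = (4+143-1)·t_tx + 4·t_prop = 146·0.132653 + 4·0.00913043 = 19.4 ms.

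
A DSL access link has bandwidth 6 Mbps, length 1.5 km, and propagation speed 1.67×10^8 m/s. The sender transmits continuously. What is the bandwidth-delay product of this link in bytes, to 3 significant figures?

Propagation delay = 1500 / 167000000 = 8.98204e-06 s.
BDP = R × t_prop = 6000000 × 8.98204e-06 = 53.8922 bits.
In bytes: 53.8922/8 = 6.74 bytes.

6.74 bytes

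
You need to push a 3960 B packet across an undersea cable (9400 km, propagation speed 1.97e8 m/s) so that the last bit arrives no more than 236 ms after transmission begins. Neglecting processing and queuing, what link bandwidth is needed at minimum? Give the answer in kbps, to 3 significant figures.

L = 31680 bits.
Propagation delay = 9400000 / 197000000 = 47.7157 ms.
Transmission budget = 236 − 47.7157 = 188.284 ms.
R ≥ L / t_tx = 31680 bits / 0.188284 s = 168 kbps.

168 kbps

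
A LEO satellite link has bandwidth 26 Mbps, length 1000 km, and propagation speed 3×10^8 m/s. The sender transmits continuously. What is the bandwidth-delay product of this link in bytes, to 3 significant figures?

10800 bytes

Propagation delay = 1000000 / 300000000 = 0.00333333 s.
BDP = R × t_prop = 26000000 × 0.00333333 = 86666.7 bits.
In bytes: 86666.7/8 = 10800 bytes.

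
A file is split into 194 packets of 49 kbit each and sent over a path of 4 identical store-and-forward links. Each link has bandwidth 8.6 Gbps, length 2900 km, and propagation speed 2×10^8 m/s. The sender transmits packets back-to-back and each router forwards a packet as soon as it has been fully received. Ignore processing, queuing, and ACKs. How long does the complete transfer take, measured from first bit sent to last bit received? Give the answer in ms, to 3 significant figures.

Per-hop transmission t_tx = L/R = 49000/8600000000 = 0.00569767 ms.
Per-hop propagation t_prop = 2900000/200000000 = 14.5 ms.
Pipeline fill: first packet needs 4·t_tx to clear all hops; remaining 193 packets each add one t_tx.
Total = (4+194-1)·t_tx + 4·t_prop = 197·0.00569767 + 4·14.5 = 59.1 ms.

59.1 ms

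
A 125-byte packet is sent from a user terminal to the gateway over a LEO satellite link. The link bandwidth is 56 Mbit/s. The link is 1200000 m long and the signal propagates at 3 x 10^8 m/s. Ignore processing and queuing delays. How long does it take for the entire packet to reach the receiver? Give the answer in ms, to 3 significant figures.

L = 125 × 8 = 1000 bits.
Transmission delay = L/R = 1000 / 56000000 = 0.0178571 ms.
Propagation delay = d/s = 1200000 m / 300000000 m/s = 4 ms.
Total = 4.02 ms.

4.02 ms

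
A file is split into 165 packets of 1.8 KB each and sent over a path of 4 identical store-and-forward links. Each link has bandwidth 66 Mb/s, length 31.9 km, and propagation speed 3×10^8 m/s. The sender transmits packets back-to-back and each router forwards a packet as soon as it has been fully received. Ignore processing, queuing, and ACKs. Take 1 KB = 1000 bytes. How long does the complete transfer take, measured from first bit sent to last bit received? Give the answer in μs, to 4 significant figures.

Per-hop transmission t_tx = L/R = 14400/66000000 = 218.182 μs.
Per-hop propagation t_prop = 31900/300000000 = 106.333 μs.
Pipeline fill: first packet needs 4·t_tx to clear all hops; remaining 164 packets each add one t_tx.
Total = (4+165-1)·t_tx + 4·t_prop = 168·218.182 + 4·106.333 = 37080 μs.

37080 μs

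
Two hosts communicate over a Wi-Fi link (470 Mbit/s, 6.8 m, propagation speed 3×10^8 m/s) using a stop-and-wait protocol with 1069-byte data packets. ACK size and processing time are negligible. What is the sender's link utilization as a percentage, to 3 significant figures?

99.8 %

t_tx = L/R = 8552/470000000 = 1.81957e-05 s.
t_prop = 6.8/300000000 = 2.26667e-08 s; RTT = 4.53333e-08 s.
Cycle = t_tx + RTT = 1.82411e-05 s.
Utilization = t_tx / cycle = 1.81957e-05/1.82411e-05 = 99.8 %.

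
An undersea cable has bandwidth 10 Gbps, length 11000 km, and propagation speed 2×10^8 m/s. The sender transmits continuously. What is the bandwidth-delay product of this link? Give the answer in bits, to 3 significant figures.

Propagation delay = 11000000 / 200000000 = 0.055 s.
BDP = R × t_prop = 10000000000 × 0.055 = 550000000 bits.

550000000 bits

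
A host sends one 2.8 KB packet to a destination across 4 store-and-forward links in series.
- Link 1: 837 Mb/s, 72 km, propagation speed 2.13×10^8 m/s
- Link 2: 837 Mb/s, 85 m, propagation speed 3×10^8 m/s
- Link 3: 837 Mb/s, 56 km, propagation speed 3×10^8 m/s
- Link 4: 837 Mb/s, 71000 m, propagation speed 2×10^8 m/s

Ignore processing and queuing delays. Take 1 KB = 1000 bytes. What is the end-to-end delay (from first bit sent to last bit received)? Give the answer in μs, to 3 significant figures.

987 μs

L = 22400 bits.
Transmission delay per hop = L/R = 22400/837000000 = 26.7622 μs; 4 hops → 107.049 μs.
Propagation delays (d/s per hop): 338.028, 0.283333, 186.667, 355 μs; sum = 879.978 μs.
End-to-end = 987 μs.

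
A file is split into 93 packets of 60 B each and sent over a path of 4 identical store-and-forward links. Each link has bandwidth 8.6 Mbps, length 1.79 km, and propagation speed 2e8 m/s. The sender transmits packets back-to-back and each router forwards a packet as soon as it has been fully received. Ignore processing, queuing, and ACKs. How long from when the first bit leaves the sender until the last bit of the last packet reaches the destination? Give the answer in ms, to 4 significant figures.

Per-hop transmission t_tx = L/R = 480/8600000 = 0.055814 ms.
Per-hop propagation t_prop = 1790/200000000 = 0.00895 ms.
Pipeline fill: first packet needs 4·t_tx to clear all hops; remaining 92 packets each add one t_tx.
Total = (4+93-1)·t_tx + 4·t_prop = 96·0.055814 + 4·0.00895 = 5.394 ms.

5.394 ms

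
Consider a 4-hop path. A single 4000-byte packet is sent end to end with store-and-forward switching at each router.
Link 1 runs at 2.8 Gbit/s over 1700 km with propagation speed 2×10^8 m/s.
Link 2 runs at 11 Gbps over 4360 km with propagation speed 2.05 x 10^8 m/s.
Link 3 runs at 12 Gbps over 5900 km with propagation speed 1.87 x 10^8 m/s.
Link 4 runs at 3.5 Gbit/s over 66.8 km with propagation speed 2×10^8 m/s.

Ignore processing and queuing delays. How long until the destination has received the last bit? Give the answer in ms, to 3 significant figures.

61.7 ms

L = 4000 × 8 = 32000 bits.
Transmission delays (L/R per hop): 0.0114286, 0.00290909, 0.00266667, 0.00914286 ms; sum = 0.0261472 ms.
Propagation delays (d/s per hop): 8.5, 21.2683, 31.5508, 0.334 ms; sum = 61.6531 ms.
End-to-end = 61.7 ms.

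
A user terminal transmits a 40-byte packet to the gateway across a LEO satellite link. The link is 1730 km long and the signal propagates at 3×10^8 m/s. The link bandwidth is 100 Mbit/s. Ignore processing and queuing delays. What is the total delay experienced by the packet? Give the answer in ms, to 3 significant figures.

L = 40 × 8 = 320 bits.
Transmission delay = L/R = 320 / 100000000 = 0.0032 ms.
Propagation delay = d/s = 1730000 m / 300000000 m/s = 5.76667 ms.
Total = 5.77 ms.

5.77 ms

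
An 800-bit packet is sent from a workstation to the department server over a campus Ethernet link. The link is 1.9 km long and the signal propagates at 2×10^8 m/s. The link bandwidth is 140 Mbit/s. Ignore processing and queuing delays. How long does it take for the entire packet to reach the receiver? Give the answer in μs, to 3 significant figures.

Transmission delay = L/R = 800 / 140000000 = 5.71429 μs.
Propagation delay = d/s = 1900 m / 200000000 m/s = 9.5 μs.
Total = 15.2 μs.

15.2 μs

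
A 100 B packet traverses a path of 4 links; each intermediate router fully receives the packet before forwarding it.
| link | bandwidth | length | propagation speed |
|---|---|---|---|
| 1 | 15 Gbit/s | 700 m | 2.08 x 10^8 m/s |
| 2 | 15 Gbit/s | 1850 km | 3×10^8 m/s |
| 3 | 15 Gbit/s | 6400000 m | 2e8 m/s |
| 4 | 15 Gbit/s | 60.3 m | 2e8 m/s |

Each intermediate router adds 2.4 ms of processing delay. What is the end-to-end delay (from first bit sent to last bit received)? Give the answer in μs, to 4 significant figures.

L = 100 × 8 = 800 bits.
Transmission delay per hop = L/R = 800/15000000000 = 0.0533333 μs; 4 hops → 0.213333 μs.
Propagation delays (d/s per hop): 3.36538, 6166.67, 32000, 0.3015 μs; sum = 38170.3 μs.
Processing at 3 router(s): 3 × 2.4 ms = 7200 μs.
End-to-end = 45370 μs.

45370 μs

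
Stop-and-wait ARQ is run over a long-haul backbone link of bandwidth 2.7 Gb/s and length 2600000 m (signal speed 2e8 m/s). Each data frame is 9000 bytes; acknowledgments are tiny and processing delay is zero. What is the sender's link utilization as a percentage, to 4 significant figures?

t_tx = L/R = 72000/2700000000 = 2.66667e-05 s.
t_prop = 2600000/200000000 = 0.013 s; RTT = 0.026 s.
Cycle = t_tx + RTT = 0.0260267 s.
Utilization = t_tx / cycle = 2.66667e-05/0.0260267 = 0.1025 %.

0.1025 %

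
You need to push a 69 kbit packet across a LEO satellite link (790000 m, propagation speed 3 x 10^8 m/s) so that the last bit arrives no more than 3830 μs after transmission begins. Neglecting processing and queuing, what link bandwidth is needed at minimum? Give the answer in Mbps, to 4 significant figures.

57.66 Mbps

Propagation delay = 790000 / 300000000 = 2633.33 μs.
Transmission budget = 3830 − 2633.33 = 1196.67 μs.
R ≥ L / t_tx = 69000 bits / 0.00119667 s = 57.66 Mbps.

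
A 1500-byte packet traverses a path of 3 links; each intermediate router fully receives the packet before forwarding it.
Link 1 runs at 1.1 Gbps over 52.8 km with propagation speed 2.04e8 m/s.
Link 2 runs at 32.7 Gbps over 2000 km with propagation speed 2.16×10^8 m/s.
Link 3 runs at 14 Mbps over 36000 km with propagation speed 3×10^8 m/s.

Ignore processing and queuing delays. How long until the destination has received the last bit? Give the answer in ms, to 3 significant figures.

130 ms

L = 1500 × 8 = 12000 bits.
Transmission delays (L/R per hop): 0.0109091, 0.000366972, 0.857143 ms; sum = 0.868419 ms.
Propagation delays (d/s per hop): 0.258824, 9.25926, 120 ms; sum = 129.518 ms.
End-to-end = 130 ms.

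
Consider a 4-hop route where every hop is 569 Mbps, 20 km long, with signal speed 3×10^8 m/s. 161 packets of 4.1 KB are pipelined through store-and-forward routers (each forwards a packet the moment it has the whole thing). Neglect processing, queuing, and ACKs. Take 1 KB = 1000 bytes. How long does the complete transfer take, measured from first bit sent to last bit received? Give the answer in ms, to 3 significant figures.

9.72 ms

Per-hop transmission t_tx = L/R = 32800/569000000 = 0.057645 ms.
Per-hop propagation t_prop = 20000/300000000 = 0.0666667 ms.
Pipeline fill: first packet needs 4·t_tx to clear all hops; remaining 160 packets each add one t_tx.
Total = (4+161-1)·t_tx + 4·t_prop = 164·0.057645 + 4·0.0666667 = 9.72 ms.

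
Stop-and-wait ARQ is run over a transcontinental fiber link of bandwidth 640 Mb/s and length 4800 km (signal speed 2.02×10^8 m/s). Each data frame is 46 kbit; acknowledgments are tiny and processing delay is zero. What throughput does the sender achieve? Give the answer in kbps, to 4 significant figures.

966.5 kbps

t_tx = L/R = 46000/640000000 = 7.1875e-05 s.
t_prop = 4800000/202000000 = 0.0237624 s; RTT = 0.0475248 s.
Cycle = t_tx + RTT = 0.0475966 s.
Throughput = L / cycle = 46000 / 0.0475966 = 966.5 kbps.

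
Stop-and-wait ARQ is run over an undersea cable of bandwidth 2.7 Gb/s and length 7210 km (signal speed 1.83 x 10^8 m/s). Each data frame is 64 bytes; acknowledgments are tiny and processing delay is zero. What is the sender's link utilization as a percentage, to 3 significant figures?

t_tx = L/R = 512/2700000000 = 1.8963e-07 s.
t_prop = 7210000/183000000 = 0.0393989 s; RTT = 0.0787978 s.
Cycle = t_tx + RTT = 0.078798 s.
Utilization = t_tx / cycle = 1.8963e-07/0.078798 = 0.000241 %.

0.000241 %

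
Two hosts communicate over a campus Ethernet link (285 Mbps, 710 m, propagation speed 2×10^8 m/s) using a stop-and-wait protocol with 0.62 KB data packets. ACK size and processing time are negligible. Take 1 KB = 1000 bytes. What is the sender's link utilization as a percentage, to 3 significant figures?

71.0 %

t_tx = L/R = 4960/285000000 = 1.74035e-05 s.
t_prop = 710/200000000 = 3.55e-06 s; RTT = 7.1e-06 s.
Cycle = t_tx + RTT = 2.45035e-05 s.
Utilization = t_tx / cycle = 1.74035e-05/2.45035e-05 = 71.0 %.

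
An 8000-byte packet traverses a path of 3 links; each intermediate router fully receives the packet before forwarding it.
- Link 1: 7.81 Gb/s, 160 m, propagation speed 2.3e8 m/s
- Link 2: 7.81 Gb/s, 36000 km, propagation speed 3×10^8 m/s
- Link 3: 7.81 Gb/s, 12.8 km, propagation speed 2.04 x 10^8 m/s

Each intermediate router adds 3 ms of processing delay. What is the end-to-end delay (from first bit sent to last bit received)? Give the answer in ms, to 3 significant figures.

126 ms

L = 8000 × 8 = 64000 bits.
Transmission delay per hop = L/R = 64000/7810000000 = 0.00819462 ms; 3 hops → 0.0245839 ms.
Propagation delays (d/s per hop): 0.000695652, 120, 0.0627451 ms; sum = 120.063 ms.
Processing at 2 router(s): 2 × 3 ms = 6 ms.
End-to-end = 126 ms.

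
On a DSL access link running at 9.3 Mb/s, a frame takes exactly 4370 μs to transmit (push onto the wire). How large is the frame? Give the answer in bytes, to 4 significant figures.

5080 bytes

L = R × t_tx = 9300000 b/s × 0.00437 s = 40641 bits.
In bytes: 40641 / 8 = 5080 bytes.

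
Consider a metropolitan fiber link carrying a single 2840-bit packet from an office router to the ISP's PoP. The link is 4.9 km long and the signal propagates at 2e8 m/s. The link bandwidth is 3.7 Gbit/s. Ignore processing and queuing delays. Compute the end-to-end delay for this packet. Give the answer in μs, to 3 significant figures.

25.3 μs

Transmission delay = L/R = 2840 / 3700000000 = 0.767568 μs.
Propagation delay = d/s = 4900 m / 200000000 m/s = 24.5 μs.
Total = 25.3 μs.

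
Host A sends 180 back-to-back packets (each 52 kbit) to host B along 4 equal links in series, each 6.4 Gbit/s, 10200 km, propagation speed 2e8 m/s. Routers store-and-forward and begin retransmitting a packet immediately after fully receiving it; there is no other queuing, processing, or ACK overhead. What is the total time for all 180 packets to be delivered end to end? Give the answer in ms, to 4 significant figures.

205.5 ms

Per-hop transmission t_tx = L/R = 52000/6400000000 = 0.008125 ms.
Per-hop propagation t_prop = 10200000/200000000 = 51 ms.
Pipeline fill: first packet needs 4·t_tx to clear all hops; remaining 179 packets each add one t_tx.
Total = (4+180-1)·t_tx + 4·t_prop = 183·0.008125 + 4·51 = 205.5 ms.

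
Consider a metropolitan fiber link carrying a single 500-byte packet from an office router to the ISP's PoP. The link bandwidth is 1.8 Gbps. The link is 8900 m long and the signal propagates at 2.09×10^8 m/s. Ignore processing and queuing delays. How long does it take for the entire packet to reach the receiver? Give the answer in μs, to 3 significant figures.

L = 500 × 8 = 4000 bits.
Transmission delay = L/R = 4000 / 1800000000 = 2.22222 μs.
Propagation delay = d/s = 8900 m / 209000000 m/s = 42.5837 μs.
Total = 44.8 μs.

44.8 μs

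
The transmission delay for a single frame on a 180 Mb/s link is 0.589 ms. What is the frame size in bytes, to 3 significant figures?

13300 bytes

L = R × t_tx = 180000000 b/s × 0.000589 s = 106020 bits.
In bytes: 106020 / 8 = 13300 bytes.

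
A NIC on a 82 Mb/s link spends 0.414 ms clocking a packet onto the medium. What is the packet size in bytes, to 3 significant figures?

4240 bytes

L = R × t_tx = 82000000 b/s × 0.000414 s = 33948 bits.
In bytes: 33948 / 8 = 4240 bytes.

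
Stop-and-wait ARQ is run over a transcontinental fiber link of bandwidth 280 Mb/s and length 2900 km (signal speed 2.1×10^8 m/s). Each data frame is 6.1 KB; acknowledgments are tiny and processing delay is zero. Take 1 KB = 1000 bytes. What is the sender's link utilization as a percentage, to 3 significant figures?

t_tx = L/R = 48800/280000000 = 0.000174286 s.
t_prop = 2900000/210000000 = 0.0138095 s; RTT = 0.027619 s.
Cycle = t_tx + RTT = 0.0277933 s.
Utilization = t_tx / cycle = 0.000174286/0.0277933 = 0.627 %.

0.627 %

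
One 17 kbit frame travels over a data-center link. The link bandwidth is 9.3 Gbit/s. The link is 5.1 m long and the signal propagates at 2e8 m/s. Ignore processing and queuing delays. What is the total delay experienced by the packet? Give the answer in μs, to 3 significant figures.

L = 17000 bits.
Transmission delay = L/R = 17000 / 9300000000 = 1.82796 μs.
Propagation delay = d/s = 5.1 m / 200000000 m/s = 0.0255 μs.
Total = 1.85 μs.

1.85 μs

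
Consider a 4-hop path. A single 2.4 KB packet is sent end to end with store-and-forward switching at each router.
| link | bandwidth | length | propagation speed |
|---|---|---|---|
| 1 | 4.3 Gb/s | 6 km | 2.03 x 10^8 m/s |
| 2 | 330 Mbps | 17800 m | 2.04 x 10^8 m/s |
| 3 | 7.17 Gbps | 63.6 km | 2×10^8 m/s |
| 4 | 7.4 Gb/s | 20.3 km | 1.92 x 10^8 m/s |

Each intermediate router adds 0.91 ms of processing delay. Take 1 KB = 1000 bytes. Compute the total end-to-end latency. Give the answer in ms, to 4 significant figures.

3.338 ms

L = 19200 bits.
Transmission delays (L/R per hop): 0.00446512, 0.0581818, 0.00267782, 0.00259459 ms; sum = 0.0679194 ms.
Propagation delays (d/s per hop): 0.0295567, 0.0872549, 0.318, 0.105729 ms; sum = 0.540541 ms.
Processing at 3 router(s): 3 × 0.91 ms = 2.73 ms.
End-to-end = 3.338 ms.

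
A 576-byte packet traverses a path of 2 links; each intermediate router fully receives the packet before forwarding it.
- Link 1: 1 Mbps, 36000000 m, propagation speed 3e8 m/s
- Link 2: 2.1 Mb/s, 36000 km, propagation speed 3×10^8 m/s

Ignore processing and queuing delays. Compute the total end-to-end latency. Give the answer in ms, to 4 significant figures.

L = 576 × 8 = 4608 bits.
Transmission delays (L/R per hop): 4.608, 2.19429 ms; sum = 6.80229 ms.
Propagation delays (d/s per hop): 120, 120 ms; sum = 240 ms.
End-to-end = 246.8 ms.

246.8 ms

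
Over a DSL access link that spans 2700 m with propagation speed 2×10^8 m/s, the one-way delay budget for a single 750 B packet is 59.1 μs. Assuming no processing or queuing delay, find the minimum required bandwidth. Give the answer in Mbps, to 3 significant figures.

L = 6000 bits.
Propagation delay = 2700 / 200000000 = 13.5 μs.
Transmission budget = 59.1 − 13.5 = 45.6 μs.
R ≥ L / t_tx = 6000 bits / 4.56e-05 s = 132 Mbps.

132 Mbps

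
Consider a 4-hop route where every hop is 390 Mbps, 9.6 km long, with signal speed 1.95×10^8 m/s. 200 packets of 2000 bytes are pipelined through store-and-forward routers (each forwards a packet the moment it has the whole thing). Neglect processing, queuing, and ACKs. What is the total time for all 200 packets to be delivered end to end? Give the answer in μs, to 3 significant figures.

8530 μs

Per-hop transmission t_tx = L/R = 16000/390000000 = 41.0256 μs.
Per-hop propagation t_prop = 9600/195000000 = 49.2308 μs.
Pipeline fill: first packet needs 4·t_tx to clear all hops; remaining 199 packets each add one t_tx.
Total = (4+200-1)·t_tx + 4·t_prop = 203·41.0256 + 4·49.2308 = 8530 μs.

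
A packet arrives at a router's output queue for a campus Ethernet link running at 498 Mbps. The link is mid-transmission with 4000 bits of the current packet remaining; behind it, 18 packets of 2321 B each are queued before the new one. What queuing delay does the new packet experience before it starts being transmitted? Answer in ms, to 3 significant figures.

Each queued packet: L/R = 18568/498000000 = 0.0372851 ms.
18 queued → 0.671133 ms.
Plus remaining 4000 bits of current packet: 0.00803213 ms.
Queuing delay = 0.679 ms.

0.679 ms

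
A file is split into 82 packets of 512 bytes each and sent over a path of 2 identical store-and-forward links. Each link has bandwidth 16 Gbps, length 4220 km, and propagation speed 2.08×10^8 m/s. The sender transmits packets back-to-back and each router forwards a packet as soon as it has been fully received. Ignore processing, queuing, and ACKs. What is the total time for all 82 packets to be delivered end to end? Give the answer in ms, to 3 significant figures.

Per-hop transmission t_tx = L/R = 4096/16000000000 = 0.000256 ms.
Per-hop propagation t_prop = 4220000/208000000 = 20.2885 ms.
Pipeline fill: first packet needs 2·t_tx to clear all hops; remaining 81 packets each add one t_tx.
Total = (2+82-1)·t_tx + 2·t_prop = 83·0.000256 + 2·20.2885 = 40.6 ms.

40.6 ms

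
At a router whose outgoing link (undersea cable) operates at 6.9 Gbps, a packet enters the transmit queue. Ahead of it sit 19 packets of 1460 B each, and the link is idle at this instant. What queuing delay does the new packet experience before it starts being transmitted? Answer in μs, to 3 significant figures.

32.2 μs

Each queued packet: L/R = 11680/6900000000 = 1.69275 μs.
19 queued → 32.1623 μs.
Queuing delay = 32.2 μs.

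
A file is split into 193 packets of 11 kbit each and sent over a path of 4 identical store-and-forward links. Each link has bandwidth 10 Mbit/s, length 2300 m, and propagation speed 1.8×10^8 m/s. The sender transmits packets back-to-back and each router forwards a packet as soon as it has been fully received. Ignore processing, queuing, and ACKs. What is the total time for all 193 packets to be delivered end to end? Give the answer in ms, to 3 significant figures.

216 ms

Per-hop transmission t_tx = L/R = 11000/10000000 = 1.1 ms.
Per-hop propagation t_prop = 2300/180000000 = 0.0127778 ms.
Pipeline fill: first packet needs 4·t_tx to clear all hops; remaining 192 packets each add one t_tx.
Total = (4+193-1)·t_tx + 4·t_prop = 196·1.1 + 4·0.0127778 = 216 ms.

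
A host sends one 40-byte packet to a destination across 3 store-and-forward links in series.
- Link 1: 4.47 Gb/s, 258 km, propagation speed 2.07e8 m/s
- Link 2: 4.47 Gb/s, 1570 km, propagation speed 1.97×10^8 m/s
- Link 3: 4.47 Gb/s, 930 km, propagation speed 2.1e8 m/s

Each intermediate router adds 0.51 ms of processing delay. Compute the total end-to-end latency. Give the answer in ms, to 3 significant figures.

L = 40 × 8 = 320 bits.
Transmission delay per hop = L/R = 320/4470000000 = 7.15884e-05 ms; 3 hops → 0.000214765 ms.
Propagation delays (d/s per hop): 1.24638, 7.96954, 4.42857 ms; sum = 13.6445 ms.
Processing at 2 router(s): 2 × 0.51 ms = 1.02 ms.
End-to-end = 14.7 ms.

14.7 ms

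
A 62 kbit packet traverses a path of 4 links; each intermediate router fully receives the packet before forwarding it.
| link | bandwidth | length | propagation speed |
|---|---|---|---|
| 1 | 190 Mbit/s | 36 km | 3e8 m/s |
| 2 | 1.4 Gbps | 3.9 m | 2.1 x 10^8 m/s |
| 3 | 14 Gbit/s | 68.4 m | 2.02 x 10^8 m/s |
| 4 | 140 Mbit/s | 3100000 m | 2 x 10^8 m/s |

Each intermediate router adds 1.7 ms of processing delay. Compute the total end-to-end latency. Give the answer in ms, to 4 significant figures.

21.54 ms

L = 62000 bits.
Transmission delays (L/R per hop): 0.326316, 0.0442857, 0.00442857, 0.442857 ms; sum = 0.817887 ms.
Propagation delays (d/s per hop): 0.12, 1.85714e-05, 0.000338614, 15.5 ms; sum = 15.6204 ms.
Processing at 3 router(s): 3 × 1.7 ms = 5.1 ms.
End-to-end = 21.54 ms.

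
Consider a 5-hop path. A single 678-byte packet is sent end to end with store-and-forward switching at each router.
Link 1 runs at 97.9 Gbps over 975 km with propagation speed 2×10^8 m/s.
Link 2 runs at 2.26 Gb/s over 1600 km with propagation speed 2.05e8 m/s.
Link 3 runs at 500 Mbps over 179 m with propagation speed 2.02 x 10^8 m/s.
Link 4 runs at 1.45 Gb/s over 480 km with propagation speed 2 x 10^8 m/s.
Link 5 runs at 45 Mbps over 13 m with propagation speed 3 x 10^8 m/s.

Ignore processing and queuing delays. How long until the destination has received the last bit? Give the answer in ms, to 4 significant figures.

15.22 ms

L = 678 × 8 = 5424 bits.
Transmission delays (L/R per hop): 5.54035e-05, 0.0024, 0.010848, 0.00374069, 0.120533 ms; sum = 0.137577 ms.
Propagation delays (d/s per hop): 4.875, 7.80488, 0.000886139, 2.4, 4.33333e-05 ms; sum = 15.0808 ms.
End-to-end = 15.22 ms.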